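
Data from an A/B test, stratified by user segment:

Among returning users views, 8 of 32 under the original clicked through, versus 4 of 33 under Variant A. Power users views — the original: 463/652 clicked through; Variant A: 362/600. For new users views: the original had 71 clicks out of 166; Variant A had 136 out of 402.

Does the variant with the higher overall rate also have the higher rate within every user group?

Yes

Returning users: the original 8/32 = 25.0%, Variant A 4/33 = 12.1% → the original
Power users: the original 463/652 = 71.0%, Variant A 362/600 = 60.3% → the original
New users: the original 71/166 = 42.8%, Variant A 136/402 = 33.8% → the original
Overall: the original 542/850 = 63.8%, Variant A 502/1035 = 48.5% → the original
The original wins overall and in every user group — no reversal.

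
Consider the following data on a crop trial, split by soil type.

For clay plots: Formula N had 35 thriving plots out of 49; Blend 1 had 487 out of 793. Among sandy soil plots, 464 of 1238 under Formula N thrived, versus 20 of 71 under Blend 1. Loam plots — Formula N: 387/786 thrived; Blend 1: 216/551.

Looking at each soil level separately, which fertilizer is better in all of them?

Clay: Formula N 35/49 = 71.4%, Blend 1 487/793 = 61.4% → Formula N
Sandy soil: Formula N 464/1238 = 37.5%, Blend 1 20/71 = 28.2% → Formula N
Loam: Formula N 387/786 = 49.2%, Blend 1 216/551 = 39.2% → Formula N
Formula N has the higher rate in all 3 groups.

Formula N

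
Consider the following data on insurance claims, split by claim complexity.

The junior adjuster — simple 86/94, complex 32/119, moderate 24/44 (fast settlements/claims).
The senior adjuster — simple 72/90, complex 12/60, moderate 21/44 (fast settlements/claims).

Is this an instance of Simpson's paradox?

Simple: the junior adjuster 86/94 = 91.5%, the senior adjuster 72/90 = 80.0% → the junior adjuster
Complex: the junior adjuster 32/119 = 26.9%, the senior adjuster 12/60 = 20.0% → the junior adjuster
Moderate: the junior adjuster 24/44 = 54.5%, the senior adjuster 21/44 = 47.7% → the junior adjuster
Overall: the junior adjuster 142/257 = 55.3%, the senior adjuster 105/194 = 54.1% → the junior adjuster
The junior adjuster wins overall and in every claim group — no reversal.

No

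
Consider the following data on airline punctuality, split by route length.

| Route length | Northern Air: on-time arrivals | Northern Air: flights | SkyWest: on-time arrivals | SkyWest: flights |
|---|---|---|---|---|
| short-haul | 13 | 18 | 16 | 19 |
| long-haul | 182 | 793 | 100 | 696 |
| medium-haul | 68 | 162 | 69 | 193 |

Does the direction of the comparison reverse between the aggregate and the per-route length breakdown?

No

Short-haul: Northern Air 13/18 = 72.2%, SkyWest 16/19 = 84.2% → SkyWest
Long-haul: Northern Air 182/793 = 23.0%, SkyWest 100/696 = 14.4% → Northern Air
Medium-haul: Northern Air 68/162 = 42.0%, SkyWest 69/193 = 35.8% → Northern Air
Overall: Northern Air 263/973 = 27.0%, SkyWest 185/908 = 20.4% → Northern Air
Neither sweeps: Northern Air wins 2 of 3 groups, SkyWest wins 1. Northern Air wins overall but not every group — no Simpson reversal.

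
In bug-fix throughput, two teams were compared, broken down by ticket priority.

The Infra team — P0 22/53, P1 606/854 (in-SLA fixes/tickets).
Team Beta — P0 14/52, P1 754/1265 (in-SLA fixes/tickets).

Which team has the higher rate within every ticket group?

P0: the Infra team 22/53 = 41.5%, Team Beta 14/52 = 26.9% → the Infra team
P1: the Infra team 606/854 = 71.0%, Team Beta 754/1265 = 59.6% → the Infra team
The Infra team has the higher rate in both groups.

the Infra team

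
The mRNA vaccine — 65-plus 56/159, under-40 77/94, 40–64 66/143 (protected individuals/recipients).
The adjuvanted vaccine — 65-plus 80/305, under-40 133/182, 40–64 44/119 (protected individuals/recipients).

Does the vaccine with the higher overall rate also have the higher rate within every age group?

65-plus: the mRNA vaccine 56/159 = 35.2%, the adjuvanted vaccine 80/305 = 26.2% → the mRNA vaccine
Under-40: the mRNA vaccine 77/94 = 81.9%, the adjuvanted vaccine 133/182 = 73.1% → the mRNA vaccine
40–64: the mRNA vaccine 66/143 = 46.2%, the adjuvanted vaccine 44/119 = 37.0% → the mRNA vaccine
Overall: the mRNA vaccine 199/396 = 50.3%, the adjuvanted vaccine 257/606 = 42.4% → the mRNA vaccine
The mRNA vaccine wins overall and in every age group — no reversal.

Yes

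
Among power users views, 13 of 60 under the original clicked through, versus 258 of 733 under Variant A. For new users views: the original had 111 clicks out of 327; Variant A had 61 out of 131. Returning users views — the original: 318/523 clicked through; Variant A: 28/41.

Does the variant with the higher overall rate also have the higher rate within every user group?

No

Power users: the original 13/60 = 21.7%, Variant A 258/733 = 35.2% → Variant A
New users: the original 111/327 = 33.9%, Variant A 61/131 = 46.6% → Variant A
Returning users: the original 318/523 = 60.8%, Variant A 28/41 = 68.3% → Variant A
Overall: the original 442/910 = 48.6%, Variant A 347/905 = 38.3% → the original
Variant A wins each user group but the original wins overall — the comparison reverses. Variant A's views skew toward power users, which has a lower base rate.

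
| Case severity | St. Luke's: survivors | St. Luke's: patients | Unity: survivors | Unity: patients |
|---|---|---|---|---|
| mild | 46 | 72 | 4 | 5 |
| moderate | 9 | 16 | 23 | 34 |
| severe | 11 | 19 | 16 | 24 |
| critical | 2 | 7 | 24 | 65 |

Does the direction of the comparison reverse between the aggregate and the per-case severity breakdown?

Yes

Mild: St. Luke's 46/72 = 63.9%, Unity 4/5 = 80.0% → Unity
Moderate: St. Luke's 9/16 = 56.2%, Unity 23/34 = 67.6% → Unity
Severe: St. Luke's 11/19 = 57.9%, Unity 16/24 = 66.7% → Unity
Critical: St. Luke's 2/7 = 28.6%, Unity 24/65 = 36.9% → Unity
Overall: St. Luke's 68/114 = 59.6%, Unity 67/128 = 52.3% → St. Luke's
Unity wins each case group but St. Luke's wins overall — the comparison reverses. Unity's patients skew toward critical, which has a lower base rate.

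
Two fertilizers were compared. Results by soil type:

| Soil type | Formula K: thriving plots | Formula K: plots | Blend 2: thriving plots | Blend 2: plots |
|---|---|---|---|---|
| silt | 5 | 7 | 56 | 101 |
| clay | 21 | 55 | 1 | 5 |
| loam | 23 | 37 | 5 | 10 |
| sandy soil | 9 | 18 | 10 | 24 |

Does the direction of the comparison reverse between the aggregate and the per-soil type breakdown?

Silt: Formula K 5/7 = 71.4%, Blend 2 56/101 = 55.4% → Formula K
Clay: Formula K 21/55 = 38.2%, Blend 2 1/5 = 20.0% → Formula K
Loam: Formula K 23/37 = 62.2%, Blend 2 5/10 = 50.0% → Formula K
Sandy soil: Formula K 9/18 = 50.0%, Blend 2 10/24 = 41.7% → Formula K
Overall: Formula K 58/117 = 49.6%, Blend 2 72/140 = 51.4% → Blend 2
Formula K wins each soil group but Blend 2 wins overall — the comparison reverses. Formula K's plots skew toward clay, which has a lower base rate.

Yes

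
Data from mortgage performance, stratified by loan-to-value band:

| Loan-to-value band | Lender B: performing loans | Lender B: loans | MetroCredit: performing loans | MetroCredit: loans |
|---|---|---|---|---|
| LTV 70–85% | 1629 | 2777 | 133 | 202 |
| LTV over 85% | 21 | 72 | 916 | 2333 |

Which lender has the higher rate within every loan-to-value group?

MetroCredit

LTV 70–85%: Lender B 1629/2777 = 58.7%, MetroCredit 133/202 = 65.8% → MetroCredit
LTV over 85%: Lender B 21/72 = 29.2%, MetroCredit 916/2333 = 39.3% → MetroCredit
MetroCredit has the higher rate in both groups.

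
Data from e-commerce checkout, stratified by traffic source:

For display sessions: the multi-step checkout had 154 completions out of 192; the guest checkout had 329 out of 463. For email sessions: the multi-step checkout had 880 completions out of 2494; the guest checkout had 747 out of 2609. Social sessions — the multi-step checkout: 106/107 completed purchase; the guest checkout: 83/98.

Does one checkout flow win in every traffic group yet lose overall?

Display: the multi-step checkout 154/192 = 80.2%, the guest checkout 329/463 = 71.1% → the multi-step checkout
Email: the multi-step checkout 880/2494 = 35.3%, the guest checkout 747/2609 = 28.6% → the multi-step checkout
Social: the multi-step checkout 106/107 = 99.1%, the guest checkout 83/98 = 84.7% → the multi-step checkout
Overall: the multi-step checkout 1140/2793 = 40.8%, the guest checkout 1159/3170 = 36.6% → the multi-step checkout
The multi-step checkout wins overall and in every traffic group — no reversal.

No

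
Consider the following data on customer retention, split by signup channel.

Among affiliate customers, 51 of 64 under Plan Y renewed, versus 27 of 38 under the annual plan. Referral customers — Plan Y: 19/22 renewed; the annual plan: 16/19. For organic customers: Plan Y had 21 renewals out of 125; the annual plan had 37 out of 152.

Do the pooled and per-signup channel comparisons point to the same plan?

Affiliate: Plan Y 51/64 = 79.7%, the annual plan 27/38 = 71.1% → Plan Y
Referral: Plan Y 19/22 = 86.4%, the annual plan 16/19 = 84.2% → Plan Y
Organic: Plan Y 21/125 = 16.8%, the annual plan 37/152 = 24.3% → the annual plan
Overall: Plan Y 91/211 = 43.1%, the annual plan 80/209 = 38.3% → Plan Y
Neither sweeps: Plan Y wins 2 of 3 groups, the annual plan wins 1. Plan Y wins overall but not every group — no Simpson reversal.

No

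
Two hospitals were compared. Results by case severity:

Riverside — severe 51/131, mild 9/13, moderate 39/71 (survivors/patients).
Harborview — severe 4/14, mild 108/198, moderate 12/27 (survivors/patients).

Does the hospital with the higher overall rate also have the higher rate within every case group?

No

Severe: Riverside 51/131 = 38.9%, Harborview 4/14 = 28.6% → Riverside
Mild: Riverside 9/13 = 69.2%, Harborview 108/198 = 54.5% → Riverside
Moderate: Riverside 39/71 = 54.9%, Harborview 12/27 = 44.4% → Riverside
Overall: Riverside 99/215 = 46.0%, Harborview 124/239 = 51.9% → Harborview
Riverside wins each case group but Harborview wins overall — the comparison reverses. Riverside's patients skew toward severe, which has a lower base rate.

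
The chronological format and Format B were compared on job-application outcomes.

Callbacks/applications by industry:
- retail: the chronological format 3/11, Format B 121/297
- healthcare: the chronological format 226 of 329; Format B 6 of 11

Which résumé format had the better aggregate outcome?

Retail: the chronological format 3/11 = 27.3%, Format B 121/297 = 40.7% → Format B
Healthcare: the chronological format 226/329 = 68.7%, Format B 6/11 = 54.5% → the chronological format
Overall: the chronological format 229/340 = 67.4%, Format B 127/308 = 41.2% → the chronological format
(Neither sweeps every industry group, but the chronological format has the higher pooled rate.)

the chronological format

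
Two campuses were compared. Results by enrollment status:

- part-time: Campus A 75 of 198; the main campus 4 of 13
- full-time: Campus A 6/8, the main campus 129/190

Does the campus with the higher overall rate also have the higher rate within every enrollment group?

Part-time: Campus A 75/198 = 37.9%, the main campus 4/13 = 30.8% → Campus A
Full-time: Campus A 6/8 = 75.0%, the main campus 129/190 = 67.9% → Campus A
Overall: Campus A 81/206 = 39.3%, the main campus 133/203 = 65.5% → the main campus
Campus A wins each enrollment group but the main campus wins overall — the comparison reverses. Campus A's students skew toward part-time, which has a lower base rate.

No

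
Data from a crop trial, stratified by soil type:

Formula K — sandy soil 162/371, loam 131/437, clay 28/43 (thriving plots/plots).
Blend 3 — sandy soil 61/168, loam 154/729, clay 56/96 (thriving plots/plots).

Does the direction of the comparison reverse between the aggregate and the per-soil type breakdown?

Sandy soil: Formula K 162/371 = 43.7%, Blend 3 61/168 = 36.3% → Formula K
Loam: Formula K 131/437 = 30.0%, Blend 3 154/729 = 21.1% → Formula K
Clay: Formula K 28/43 = 65.1%, Blend 3 56/96 = 58.3% → Formula K
Overall: Formula K 321/851 = 37.7%, Blend 3 271/993 = 27.3% → Formula K
Formula K wins overall and in every soil group — no reversal.

No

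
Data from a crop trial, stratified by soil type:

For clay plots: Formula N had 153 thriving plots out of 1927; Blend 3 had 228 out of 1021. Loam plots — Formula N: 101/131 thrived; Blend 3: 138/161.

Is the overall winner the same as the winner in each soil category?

Yes

Clay: Formula N 153/1927 = 7.9%, Blend 3 228/1021 = 22.3% → Blend 3
Loam: Formula N 101/131 = 77.1%, Blend 3 138/161 = 85.7% → Blend 3
Overall: Formula N 254/2058 = 12.3%, Blend 3 366/1182 = 31.0% → Blend 3
Blend 3 wins overall and in every soil group — no reversal.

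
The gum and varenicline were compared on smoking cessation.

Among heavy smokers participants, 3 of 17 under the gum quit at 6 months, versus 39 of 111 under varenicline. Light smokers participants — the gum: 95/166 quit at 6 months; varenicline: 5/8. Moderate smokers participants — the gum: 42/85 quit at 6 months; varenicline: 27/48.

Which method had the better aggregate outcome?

the gum

Heavy smokers: the gum 3/17 = 17.6%, varenicline 39/111 = 35.1% → varenicline
Light smokers: the gum 95/166 = 57.2%, varenicline 5/8 = 62.5% → varenicline
Moderate smokers: the gum 42/85 = 49.4%, varenicline 27/48 = 56.2% → varenicline
Overall: the gum 140/268 = 52.2%, varenicline 71/167 = 42.5% → the gum
(Varenicline wins every dependence group but the gum wins overall — varenicline's participants skew toward the low-rate heavy smokers group.)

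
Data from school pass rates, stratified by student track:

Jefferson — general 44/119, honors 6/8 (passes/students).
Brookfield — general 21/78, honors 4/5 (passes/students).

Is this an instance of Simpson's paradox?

No

General: Jefferson 44/119 = 37.0%, Brookfield 21/78 = 26.9% → Jefferson
Honors: Jefferson 6/8 = 75.0%, Brookfield 4/5 = 80.0% → Brookfield
Overall: Jefferson 50/127 = 39.4%, Brookfield 25/83 = 30.1% → Jefferson
Neither sweeps: Jefferson wins 1 of 2 groups, Brookfield wins 1. Jefferson wins overall but not every group — no Simpson reversal.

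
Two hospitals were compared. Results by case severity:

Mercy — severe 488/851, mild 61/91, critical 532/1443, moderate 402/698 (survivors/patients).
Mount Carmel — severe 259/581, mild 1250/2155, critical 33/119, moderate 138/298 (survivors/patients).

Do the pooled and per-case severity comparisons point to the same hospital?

Severe: Mercy 488/851 = 57.3%, Mount Carmel 259/581 = 44.6% → Mercy
Mild: Mercy 61/91 = 67.0%, Mount Carmel 1250/2155 = 58.0% → Mercy
Critical: Mercy 532/1443 = 36.9%, Mount Carmel 33/119 = 27.7% → Mercy
Moderate: Mercy 402/698 = 57.6%, Mount Carmel 138/298 = 46.3% → Mercy
Overall: Mercy 1483/3083 = 48.1%, Mount Carmel 1680/3153 = 53.3% → Mount Carmel
Mercy wins each case group but Mount Carmel wins overall — the comparison reverses. Mercy's patients skew toward critical, which has a lower base rate.

No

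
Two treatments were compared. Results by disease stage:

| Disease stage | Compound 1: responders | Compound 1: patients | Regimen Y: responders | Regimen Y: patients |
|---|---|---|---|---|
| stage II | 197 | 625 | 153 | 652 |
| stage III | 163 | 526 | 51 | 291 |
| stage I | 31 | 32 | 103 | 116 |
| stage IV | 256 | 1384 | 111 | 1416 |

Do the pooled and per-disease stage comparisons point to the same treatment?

Yes

Stage II: Compound 1 197/625 = 31.5%, Regimen Y 153/652 = 23.5% → Compound 1
Stage III: Compound 1 163/526 = 31.0%, Regimen Y 51/291 = 17.5% → Compound 1
Stage I: Compound 1 31/32 = 96.9%, Regimen Y 103/116 = 88.8% → Compound 1
Stage IV: Compound 1 256/1384 = 18.5%, Regimen Y 111/1416 = 7.8% → Compound 1
Overall: Compound 1 647/2567 = 25.2%, Regimen Y 418/2475 = 16.9% → Compound 1
Compound 1 wins overall and in every disease group — no reversal.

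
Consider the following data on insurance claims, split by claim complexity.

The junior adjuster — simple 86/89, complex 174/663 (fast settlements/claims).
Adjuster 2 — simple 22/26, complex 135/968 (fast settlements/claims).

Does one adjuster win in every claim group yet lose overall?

Simple: the junior adjuster 86/89 = 96.6%, Adjuster 2 22/26 = 84.6% → the junior adjuster
Complex: the junior adjuster 174/663 = 26.2%, Adjuster 2 135/968 = 13.9% → the junior adjuster
Overall: the junior adjuster 260/752 = 34.6%, Adjuster 2 157/994 = 15.8% → the junior adjuster
The junior adjuster wins overall and in every claim group — no reversal.

No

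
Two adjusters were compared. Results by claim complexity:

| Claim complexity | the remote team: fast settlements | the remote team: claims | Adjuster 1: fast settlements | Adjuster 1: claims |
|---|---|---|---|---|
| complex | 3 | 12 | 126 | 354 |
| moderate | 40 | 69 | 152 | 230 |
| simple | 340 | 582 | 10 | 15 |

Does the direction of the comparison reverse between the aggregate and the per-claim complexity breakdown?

Yes

Complex: the remote team 3/12 = 25.0%, Adjuster 1 126/354 = 35.6% → Adjuster 1
Moderate: the remote team 40/69 = 58.0%, Adjuster 1 152/230 = 66.1% → Adjuster 1
Simple: the remote team 340/582 = 58.4%, Adjuster 1 10/15 = 66.7% → Adjuster 1
Overall: the remote team 383/663 = 57.8%, Adjuster 1 288/599 = 48.1% → the remote team
Adjuster 1 wins each claim group but the remote team wins overall — the comparison reverses. Adjuster 1's claims skew toward complex, which has a lower base rate.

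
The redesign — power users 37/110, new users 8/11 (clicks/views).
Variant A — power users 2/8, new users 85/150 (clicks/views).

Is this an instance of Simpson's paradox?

Yes

Power users: the redesign 37/110 = 33.6%, Variant A 2/8 = 25.0% → the redesign
New users: the redesign 8/11 = 72.7%, Variant A 85/150 = 56.7% → the redesign
Overall: the redesign 45/121 = 37.2%, Variant A 87/158 = 55.1% → Variant A
The redesign wins each user group but Variant A wins overall — the comparison reverses. The redesign's views skew toward power users, which has a lower base rate.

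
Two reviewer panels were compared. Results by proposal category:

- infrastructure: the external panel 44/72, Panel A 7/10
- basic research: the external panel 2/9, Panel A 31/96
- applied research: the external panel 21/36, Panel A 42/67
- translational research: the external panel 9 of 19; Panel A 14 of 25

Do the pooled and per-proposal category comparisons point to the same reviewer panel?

No

Infrastructure: the external panel 44/72 = 61.1%, Panel A 7/10 = 70.0% → Panel A
Basic research: the external panel 2/9 = 22.2%, Panel A 31/96 = 32.3% → Panel A
Applied research: the external panel 21/36 = 58.3%, Panel A 42/67 = 62.7% → Panel A
Translational research: the external panel 9/19 = 47.4%, Panel A 14/25 = 56.0% → Panel A
Overall: the external panel 76/136 = 55.9%, Panel A 94/198 = 47.5% → the external panel
Panel A wins each proposal group but the external panel wins overall — the comparison reverses. Panel A's proposals skew toward basic research, which has a lower base rate.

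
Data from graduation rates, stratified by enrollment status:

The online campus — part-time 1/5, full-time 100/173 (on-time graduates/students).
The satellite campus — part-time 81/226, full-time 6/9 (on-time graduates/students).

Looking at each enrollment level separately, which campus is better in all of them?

Part-time: the online campus 1/5 = 20.0%, the satellite campus 81/226 = 35.8% → the satellite campus
Full-time: the online campus 100/173 = 57.8%, the satellite campus 6/9 = 66.7% → the satellite campus
The satellite campus has the higher rate in both groups.

the satellite campus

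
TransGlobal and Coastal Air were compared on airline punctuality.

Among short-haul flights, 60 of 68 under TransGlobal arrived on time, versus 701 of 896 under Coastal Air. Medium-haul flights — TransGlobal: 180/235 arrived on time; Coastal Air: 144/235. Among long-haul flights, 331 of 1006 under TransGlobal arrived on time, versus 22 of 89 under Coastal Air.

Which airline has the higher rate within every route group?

TransGlobal

Short-haul: TransGlobal 60/68 = 88.2%, Coastal Air 701/896 = 78.2% → TransGlobal
Medium-haul: TransGlobal 180/235 = 76.6%, Coastal Air 144/235 = 61.3% → TransGlobal
Long-haul: TransGlobal 331/1006 = 32.9%, Coastal Air 22/89 = 24.7% → TransGlobal
TransGlobal has the higher rate in all 3 groups.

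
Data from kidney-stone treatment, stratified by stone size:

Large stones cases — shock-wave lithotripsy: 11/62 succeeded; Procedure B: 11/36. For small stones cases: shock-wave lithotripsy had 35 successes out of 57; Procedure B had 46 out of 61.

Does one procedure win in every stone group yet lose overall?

No

Large stones: shock-wave lithotripsy 11/62 = 17.7%, Procedure B 11/36 = 30.6% → Procedure B
Small stones: shock-wave lithotripsy 35/57 = 61.4%, Procedure B 46/61 = 75.4% → Procedure B
Overall: shock-wave lithotripsy 46/119 = 38.7%, Procedure B 57/97 = 58.8% → Procedure B
Procedure B wins overall and in every stone group — no reversal.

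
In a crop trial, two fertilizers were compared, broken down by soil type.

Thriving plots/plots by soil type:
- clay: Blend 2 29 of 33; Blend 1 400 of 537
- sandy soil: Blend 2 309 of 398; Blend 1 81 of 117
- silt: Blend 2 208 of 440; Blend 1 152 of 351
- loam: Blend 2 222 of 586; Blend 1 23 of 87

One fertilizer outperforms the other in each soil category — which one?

Clay: Blend 2 29/33 = 87.9%, Blend 1 400/537 = 74.5% → Blend 2
Sandy soil: Blend 2 309/398 = 77.6%, Blend 1 81/117 = 69.2% → Blend 2
Silt: Blend 2 208/440 = 47.3%, Blend 1 152/351 = 43.3% → Blend 2
Loam: Blend 2 222/586 = 37.9%, Blend 1 23/87 = 26.4% → Blend 2
Blend 2 has the higher rate in all 4 groups.

Blend 2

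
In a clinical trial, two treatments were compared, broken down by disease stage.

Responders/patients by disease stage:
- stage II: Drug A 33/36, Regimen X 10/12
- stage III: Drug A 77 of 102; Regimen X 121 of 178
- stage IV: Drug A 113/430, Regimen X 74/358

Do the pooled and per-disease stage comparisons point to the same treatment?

Yes

Stage II: Drug A 33/36 = 91.7%, Regimen X 10/12 = 83.3% → Drug A
Stage III: Drug A 77/102 = 75.5%, Regimen X 121/178 = 68.0% → Drug A
Stage IV: Drug A 113/430 = 26.3%, Regimen X 74/358 = 20.7% → Drug A
Overall: Drug A 223/568 = 39.3%, Regimen X 205/548 = 37.4% → Drug A
Drug A wins overall and in every disease group — no reversal.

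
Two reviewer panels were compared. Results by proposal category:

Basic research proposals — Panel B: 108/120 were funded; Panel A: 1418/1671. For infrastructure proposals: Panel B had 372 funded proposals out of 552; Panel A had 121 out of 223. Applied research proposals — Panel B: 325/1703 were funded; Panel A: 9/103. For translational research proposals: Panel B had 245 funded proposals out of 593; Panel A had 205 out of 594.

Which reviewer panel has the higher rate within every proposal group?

Basic research: Panel B 108/120 = 90.0%, Panel A 1418/1671 = 84.9% → Panel B
Infrastructure: Panel B 372/552 = 67.4%, Panel A 121/223 = 54.3% → Panel B
Applied research: Panel B 325/1703 = 19.1%, Panel A 9/103 = 8.7% → Panel B
Translational research: Panel B 245/593 = 41.3%, Panel A 205/594 = 34.5% → Panel B
Panel B has the higher rate in all 4 groups.

Panel B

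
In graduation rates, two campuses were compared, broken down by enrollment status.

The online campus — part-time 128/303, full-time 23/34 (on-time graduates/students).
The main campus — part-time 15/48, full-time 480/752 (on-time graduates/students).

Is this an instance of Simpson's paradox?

Yes

Part-time: the online campus 128/303 = 42.2%, the main campus 15/48 = 31.2% → the online campus
Full-time: the online campus 23/34 = 67.6%, the main campus 480/752 = 63.8% → the online campus
Overall: the online campus 151/337 = 44.8%, the main campus 495/800 = 61.9% → the main campus
The online campus wins each enrollment group but the main campus wins overall — the comparison reverses. The online campus's students skew toward part-time, which has a lower base rate.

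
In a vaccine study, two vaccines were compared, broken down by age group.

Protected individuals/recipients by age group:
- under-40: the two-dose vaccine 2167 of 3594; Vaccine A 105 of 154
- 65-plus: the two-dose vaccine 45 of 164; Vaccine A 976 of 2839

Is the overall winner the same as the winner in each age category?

Under-40: the two-dose vaccine 2167/3594 = 60.3%, Vaccine A 105/154 = 68.2% → Vaccine A
65-plus: the two-dose vaccine 45/164 = 27.4%, Vaccine A 976/2839 = 34.4% → Vaccine A
Overall: the two-dose vaccine 2212/3758 = 58.9%, Vaccine A 1081/2993 = 36.1% → the two-dose vaccine
Vaccine A wins each age group but the two-dose vaccine wins overall — the comparison reverses. Vaccine A's recipients skew toward 65-plus, which has a lower base rate.

No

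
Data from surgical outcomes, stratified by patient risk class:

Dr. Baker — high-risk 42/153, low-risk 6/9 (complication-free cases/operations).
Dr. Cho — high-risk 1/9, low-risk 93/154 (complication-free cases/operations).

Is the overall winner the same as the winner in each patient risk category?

High-risk: Dr. Baker 42/153 = 27.5%, Dr. Cho 1/9 = 11.1% → Dr. Baker
Low-risk: Dr. Baker 6/9 = 66.7%, Dr. Cho 93/154 = 60.4% → Dr. Baker
Overall: Dr. Baker 48/162 = 29.6%, Dr. Cho 94/163 = 57.7% → Dr. Cho
Dr. Baker wins each patient risk group but Dr. Cho wins overall — the comparison reverses. Dr. Baker's operations skew toward high-risk, which has a lower base rate.

No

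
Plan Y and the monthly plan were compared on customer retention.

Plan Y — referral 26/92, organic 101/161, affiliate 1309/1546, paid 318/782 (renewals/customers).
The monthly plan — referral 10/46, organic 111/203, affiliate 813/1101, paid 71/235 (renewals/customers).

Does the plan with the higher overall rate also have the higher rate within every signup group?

Referral: Plan Y 26/92 = 28.3%, the monthly plan 10/46 = 21.7% → Plan Y
Organic: Plan Y 101/161 = 62.7%, the monthly plan 111/203 = 54.7% → Plan Y
Affiliate: Plan Y 1309/1546 = 84.7%, the monthly plan 813/1101 = 73.8% → Plan Y
Paid: Plan Y 318/782 = 40.7%, the monthly plan 71/235 = 30.2% → Plan Y
Overall: Plan Y 1754/2581 = 68.0%, the monthly plan 1005/1585 = 63.4% → Plan Y
Plan Y wins overall and in every signup group — no reversal.

Yes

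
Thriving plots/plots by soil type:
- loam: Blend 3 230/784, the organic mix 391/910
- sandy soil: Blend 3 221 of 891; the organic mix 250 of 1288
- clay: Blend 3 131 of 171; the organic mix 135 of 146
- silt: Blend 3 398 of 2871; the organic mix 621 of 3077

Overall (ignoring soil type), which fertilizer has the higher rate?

Loam: Blend 3 230/784 = 29.3%, the organic mix 391/910 = 43.0% → the organic mix
Sandy soil: Blend 3 221/891 = 24.8%, the organic mix 250/1288 = 19.4% → Blend 3
Clay: Blend 3 131/171 = 76.6%, the organic mix 135/146 = 92.5% → the organic mix
Silt: Blend 3 398/2871 = 13.9%, the organic mix 621/3077 = 20.2% → the organic mix
Overall: Blend 3 980/4717 = 20.8%, the organic mix 1397/5421 = 25.8% → the organic mix
(Neither sweeps every soil group, but the organic mix has the higher pooled rate.)

the organic mix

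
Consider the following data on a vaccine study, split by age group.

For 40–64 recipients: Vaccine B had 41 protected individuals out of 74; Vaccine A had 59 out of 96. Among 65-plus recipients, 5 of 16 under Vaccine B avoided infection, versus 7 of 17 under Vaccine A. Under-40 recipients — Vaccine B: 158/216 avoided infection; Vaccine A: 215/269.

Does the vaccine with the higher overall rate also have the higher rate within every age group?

Yes

40–64: Vaccine B 41/74 = 55.4%, Vaccine A 59/96 = 61.5% → Vaccine A
65-plus: Vaccine B 5/16 = 31.2%, Vaccine A 7/17 = 41.2% → Vaccine A
Under-40: Vaccine B 158/216 = 73.1%, Vaccine A 215/269 = 79.9% → Vaccine A
Overall: Vaccine B 204/306 = 66.7%, Vaccine A 281/382 = 73.6% → Vaccine A
Vaccine A wins overall and in every age group — no reversal.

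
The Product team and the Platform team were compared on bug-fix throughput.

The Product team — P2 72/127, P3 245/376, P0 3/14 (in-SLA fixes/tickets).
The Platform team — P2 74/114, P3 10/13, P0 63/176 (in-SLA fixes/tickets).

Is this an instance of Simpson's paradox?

P2: the Product team 72/127 = 56.7%, the Platform team 74/114 = 64.9% → the Platform team
P3: the Product team 245/376 = 65.2%, the Platform team 10/13 = 76.9% → the Platform team
P0: the Product team 3/14 = 21.4%, the Platform team 63/176 = 35.8% → the Platform team
Overall: the Product team 320/517 = 61.9%, the Platform team 147/303 = 48.5% → the Product team
The Platform team wins each ticket group but the Product team wins overall — the comparison reverses. The Platform team's tickets skew toward P0, which has a lower base rate.

Yes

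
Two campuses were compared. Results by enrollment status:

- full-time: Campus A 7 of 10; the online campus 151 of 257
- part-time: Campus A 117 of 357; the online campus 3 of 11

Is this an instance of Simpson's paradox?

Yes

Full-time: Campus A 7/10 = 70.0%, the online campus 151/257 = 58.8% → Campus A
Part-time: Campus A 117/357 = 32.8%, the online campus 3/11 = 27.3% → Campus A
Overall: Campus A 124/367 = 33.8%, the online campus 154/268 = 57.5% → the online campus
Campus A wins each enrollment group but the online campus wins overall — the comparison reverses. Campus A's students skew toward part-time, which has a lower base rate.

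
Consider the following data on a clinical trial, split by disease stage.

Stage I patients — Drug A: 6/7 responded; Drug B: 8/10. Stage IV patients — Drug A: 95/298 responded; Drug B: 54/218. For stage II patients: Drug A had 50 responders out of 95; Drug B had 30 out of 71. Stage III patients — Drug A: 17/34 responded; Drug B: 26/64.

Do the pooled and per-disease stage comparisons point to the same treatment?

Yes

Stage I: Drug A 6/7 = 85.7%, Drug B 8/10 = 80.0% → Drug A
Stage IV: Drug A 95/298 = 31.9%, Drug B 54/218 = 24.8% → Drug A
Stage II: Drug A 50/95 = 52.6%, Drug B 30/71 = 42.3% → Drug A
Stage III: Drug A 17/34 = 50.0%, Drug B 26/64 = 40.6% → Drug A
Overall: Drug A 168/434 = 38.7%, Drug B 118/363 = 32.5% → Drug A
Drug A wins overall and in every disease group — no reversal.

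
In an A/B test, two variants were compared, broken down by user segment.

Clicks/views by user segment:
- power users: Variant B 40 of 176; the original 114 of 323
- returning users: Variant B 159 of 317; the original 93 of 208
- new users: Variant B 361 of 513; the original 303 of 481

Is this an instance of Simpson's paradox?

Power users: Variant B 40/176 = 22.7%, the original 114/323 = 35.3% → the original
Returning users: Variant B 159/317 = 50.2%, the original 93/208 = 44.7% → Variant B
New users: Variant B 361/513 = 70.4%, the original 303/481 = 63.0% → Variant B
Overall: Variant B 560/1006 = 55.7%, the original 510/1012 = 50.4% → Variant B
Neither sweeps: Variant B wins 2 of 3 groups, the original wins 1. Variant B wins overall but not every group — no Simpson reversal.

No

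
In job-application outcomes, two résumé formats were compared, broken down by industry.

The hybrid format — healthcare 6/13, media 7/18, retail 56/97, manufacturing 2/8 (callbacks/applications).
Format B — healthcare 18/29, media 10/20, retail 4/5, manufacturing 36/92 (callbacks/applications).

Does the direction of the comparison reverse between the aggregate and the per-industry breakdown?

Yes

Healthcare: the hybrid format 6/13 = 46.2%, Format B 18/29 = 62.1% → Format B
Media: the hybrid format 7/18 = 38.9%, Format B 10/20 = 50.0% → Format B
Retail: the hybrid format 56/97 = 57.7%, Format B 4/5 = 80.0% → Format B
Manufacturing: the hybrid format 2/8 = 25.0%, Format B 36/92 = 39.1% → Format B
Overall: the hybrid format 71/136 = 52.2%, Format B 68/146 = 46.6% → the hybrid format
Format B wins each industry group but the hybrid format wins overall — the comparison reverses. Format B's applications skew toward manufacturing, which has a lower base rate.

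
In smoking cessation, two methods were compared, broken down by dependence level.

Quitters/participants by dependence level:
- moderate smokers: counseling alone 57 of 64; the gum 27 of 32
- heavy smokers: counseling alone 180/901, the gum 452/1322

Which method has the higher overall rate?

Moderate smokers: counseling alone 57/64 = 89.1%, the gum 27/32 = 84.4% → counseling alone
Heavy smokers: counseling alone 180/901 = 20.0%, the gum 452/1322 = 34.2% → the gum
Overall: counseling alone 237/965 = 24.6%, the gum 479/1354 = 35.4% → the gum
(Neither sweeps every dependence group, but the gum has the higher pooled rate.)

the gum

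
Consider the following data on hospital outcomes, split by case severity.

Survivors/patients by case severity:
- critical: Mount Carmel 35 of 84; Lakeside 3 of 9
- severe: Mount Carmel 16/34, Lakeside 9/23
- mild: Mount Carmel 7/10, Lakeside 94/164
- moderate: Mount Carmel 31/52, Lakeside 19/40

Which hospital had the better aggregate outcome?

Critical: Mount Carmel 35/84 = 41.7%, Lakeside 3/9 = 33.3% → Mount Carmel
Severe: Mount Carmel 16/34 = 47.1%, Lakeside 9/23 = 39.1% → Mount Carmel
Mild: Mount Carmel 7/10 = 70.0%, Lakeside 94/164 = 57.3% → Mount Carmel
Moderate: Mount Carmel 31/52 = 59.6%, Lakeside 19/40 = 47.5% → Mount Carmel
Overall: Mount Carmel 89/180 = 49.4%, Lakeside 125/236 = 53.0% → Lakeside
(Mount Carmel wins every case group but Lakeside wins overall — Mount Carmel's patients skew toward the low-rate critical group.)

Lakeside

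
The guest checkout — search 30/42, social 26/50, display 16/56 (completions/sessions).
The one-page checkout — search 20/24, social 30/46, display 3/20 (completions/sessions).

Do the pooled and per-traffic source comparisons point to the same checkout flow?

No

Search: the guest checkout 30/42 = 71.4%, the one-page checkout 20/24 = 83.3% → the one-page checkout
Social: the guest checkout 26/50 = 52.0%, the one-page checkout 30/46 = 65.2% → the one-page checkout
Display: the guest checkout 16/56 = 28.6%, the one-page checkout 3/20 = 15.0% → the guest checkout
Overall: the guest checkout 72/148 = 48.6%, the one-page checkout 53/90 = 58.9% → the one-page checkout
Neither sweeps: the guest checkout wins 1 of 3 groups, the one-page checkout wins 2. The one-page checkout wins overall but not every group — no Simpson reversal.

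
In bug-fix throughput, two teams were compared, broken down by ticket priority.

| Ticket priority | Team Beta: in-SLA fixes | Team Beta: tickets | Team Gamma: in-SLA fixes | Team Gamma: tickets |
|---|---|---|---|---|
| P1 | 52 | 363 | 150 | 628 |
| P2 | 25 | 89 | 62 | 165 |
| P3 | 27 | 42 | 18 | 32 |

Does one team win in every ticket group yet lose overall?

No

P1: Team Beta 52/363 = 14.3%, Team Gamma 150/628 = 23.9% → Team Gamma
P2: Team Beta 25/89 = 28.1%, Team Gamma 62/165 = 37.6% → Team Gamma
P3: Team Beta 27/42 = 64.3%, Team Gamma 18/32 = 56.2% → Team Beta
Overall: Team Beta 104/494 = 21.1%, Team Gamma 230/825 = 27.9% → Team Gamma
Neither sweeps: Team Beta wins 1 of 3 groups, Team Gamma wins 2. Team Gamma wins overall but not every group — no Simpson reversal.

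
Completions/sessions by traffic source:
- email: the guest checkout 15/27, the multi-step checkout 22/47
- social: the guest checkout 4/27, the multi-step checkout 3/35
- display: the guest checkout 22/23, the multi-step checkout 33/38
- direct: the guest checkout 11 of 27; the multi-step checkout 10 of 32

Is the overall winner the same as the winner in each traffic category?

Yes

Email: the guest checkout 15/27 = 55.6%, the multi-step checkout 22/47 = 46.8% → the guest checkout
Social: the guest checkout 4/27 = 14.8%, the multi-step checkout 3/35 = 8.6% → the guest checkout
Display: the guest checkout 22/23 = 95.7%, the multi-step checkout 33/38 = 86.8% → the guest checkout
Direct: the guest checkout 11/27 = 40.7%, the multi-step checkout 10/32 = 31.2% → the guest checkout
Overall: the guest checkout 52/104 = 50.0%, the multi-step checkout 68/152 = 44.7% → the guest checkout
The guest checkout wins overall and in every traffic group — no reversal.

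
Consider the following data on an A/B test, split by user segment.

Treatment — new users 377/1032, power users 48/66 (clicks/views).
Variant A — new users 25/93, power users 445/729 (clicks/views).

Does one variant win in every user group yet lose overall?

Yes

New users: Treatment 377/1032 = 36.5%, Variant A 25/93 = 26.9% → Treatment
Power users: Treatment 48/66 = 72.7%, Variant A 445/729 = 61.0% → Treatment
Overall: Treatment 425/1098 = 38.7%, Variant A 470/822 = 57.2% → Variant A
Treatment wins each user group but Variant A wins overall — the comparison reverses. Treatment's views skew toward new users, which has a lower base rate.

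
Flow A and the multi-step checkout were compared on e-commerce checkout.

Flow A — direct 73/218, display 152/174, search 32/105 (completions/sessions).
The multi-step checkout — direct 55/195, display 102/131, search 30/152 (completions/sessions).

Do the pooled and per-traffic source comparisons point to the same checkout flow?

Direct: Flow A 73/218 = 33.5%, the multi-step checkout 55/195 = 28.2% → Flow A
Display: Flow A 152/174 = 87.4%, the multi-step checkout 102/131 = 77.9% → Flow A
Search: Flow A 32/105 = 30.5%, the multi-step checkout 30/152 = 19.7% → Flow A
Overall: Flow A 257/497 = 51.7%, the multi-step checkout 187/478 = 39.1% → Flow A
Flow A wins overall and in every traffic group — no reversal.

Yes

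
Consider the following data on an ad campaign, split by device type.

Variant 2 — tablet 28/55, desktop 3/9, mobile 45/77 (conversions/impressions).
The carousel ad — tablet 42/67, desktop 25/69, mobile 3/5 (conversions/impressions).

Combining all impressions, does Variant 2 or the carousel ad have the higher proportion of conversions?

Tablet: Variant 2 28/55 = 50.9%, the carousel ad 42/67 = 62.7% → the carousel ad
Desktop: Variant 2 3/9 = 33.3%, the carousel ad 25/69 = 36.2% → the carousel ad
Mobile: Variant 2 45/77 = 58.4%, the carousel ad 3/5 = 60.0% → the carousel ad
Overall: Variant 2 76/141 = 53.9%, the carousel ad 70/141 = 49.6% → Variant 2
(The carousel ad wins every device group but Variant 2 wins overall — the carousel ad's impressions skew toward the low-rate desktop group.)

Variant 2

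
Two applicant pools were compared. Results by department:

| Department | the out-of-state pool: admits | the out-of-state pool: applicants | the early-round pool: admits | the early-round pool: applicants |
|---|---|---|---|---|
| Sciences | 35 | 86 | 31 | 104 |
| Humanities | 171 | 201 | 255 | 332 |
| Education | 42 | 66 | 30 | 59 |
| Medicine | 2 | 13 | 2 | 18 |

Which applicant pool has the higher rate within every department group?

Sciences: the out-of-state pool 35/86 = 40.7%, the early-round pool 31/104 = 29.8% → the out-of-state pool
Humanities: the out-of-state pool 171/201 = 85.1%, the early-round pool 255/332 = 76.8% → the out-of-state pool
Education: the out-of-state pool 42/66 = 63.6%, the early-round pool 30/59 = 50.8% → the out-of-state pool
Medicine: the out-of-state pool 2/13 = 15.4%, the early-round pool 2/18 = 11.1% → the out-of-state pool
The out-of-state pool has the higher rate in all 4 groups.

the out-of-state pool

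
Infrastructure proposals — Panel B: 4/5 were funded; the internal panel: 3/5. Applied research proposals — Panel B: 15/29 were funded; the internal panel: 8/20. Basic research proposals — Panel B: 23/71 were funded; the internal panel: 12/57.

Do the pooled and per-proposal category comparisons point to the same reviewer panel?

Yes

Infrastructure: Panel B 4/5 = 80.0%, the internal panel 3/5 = 60.0% → Panel B
Applied research: Panel B 15/29 = 51.7%, the internal panel 8/20 = 40.0% → Panel B
Basic research: Panel B 23/71 = 32.4%, the internal panel 12/57 = 21.1% → Panel B
Overall: Panel B 42/105 = 40.0%, the internal panel 23/82 = 28.0% → Panel B
Panel B wins overall and in every proposal group — no reversal.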